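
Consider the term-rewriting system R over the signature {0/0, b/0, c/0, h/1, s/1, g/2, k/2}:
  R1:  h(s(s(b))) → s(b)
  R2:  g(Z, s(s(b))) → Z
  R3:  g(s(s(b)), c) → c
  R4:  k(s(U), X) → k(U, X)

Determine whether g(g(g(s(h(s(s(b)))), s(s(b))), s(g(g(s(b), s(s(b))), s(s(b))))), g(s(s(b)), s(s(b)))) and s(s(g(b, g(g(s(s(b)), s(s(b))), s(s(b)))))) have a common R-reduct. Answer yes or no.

yes — NF(t₁) = s(s(b)), NF(t₂) = s(s(b))

Reduce t₁ = g(g(g(s(h(s(s(b)))), s(s(b))), s(g(g(s(b), s(s(b))), s(s(b))))), g(s(s(b)), s(s(b)))):
1. g(g(g(s(h(s(s(b)))), s(s(b))), s(g(g(s(b), s(s(b))), s(s(b))))), g(s(s(b)), s(s(b))))  →  g(g(s(h(s(s(b)))), s(g(g(s(b), s(s(b))), s(s(b))))), g(s(s(b)), s(s(b))))   [R2 at 1.1]
2. g(g(s(h(s(s(b)))), s(g(g(s(b), s(s(b))), s(s(b))))), g(s(s(b)), s(s(b))))  →  g(g(s(s(b)), s(g(g(s(b), s(s(b))), s(s(b))))), g(s(s(b)), s(s(b))))   [R1 at 1.1.1]
3. g(g(s(s(b)), s(g(g(s(b), s(s(b))), s(s(b))))), g(s(s(b)), s(s(b))))  →  g(g(s(s(b)), s(g(s(b), s(s(b))))), g(s(s(b)), s(s(b))))   [R2 at 1.2.1]
4. g(g(s(s(b)), s(g(s(b), s(s(b))))), g(s(s(b)), s(s(b))))  →  g(g(s(s(b)), s(s(b))), g(s(s(b)), s(s(b))))   [R2 at 1.2.1]
5. g(g(s(s(b)), s(s(b))), g(s(s(b)), s(s(b))))  →  g(s(s(b)), g(s(s(b)), s(s(b))))   [R2 at 1]
6. g(s(s(b)), g(s(s(b)), s(s(b))))  →  g(s(s(b)), s(s(b)))   [R2 at 2]
7. g(s(s(b)), s(s(b)))  →  s(s(b))   [R2 at ε]

Reduce t₂ = s(s(g(b, g(g(s(s(b)), s(s(b))), s(s(b)))))):
1. s(s(g(b, g(g(s(s(b)), s(s(b))), s(s(b))))))  →  s(s(g(b, g(s(s(b)), s(s(b))))))   [R2 at 1.1.2]
2. s(s(g(b, g(s(s(b)), s(s(b))))))  →  s(s(g(b, s(s(b)))))   [R2 at 1.1.2]
3. s(s(g(b, s(s(b)))))  →  s(s(b))   [R2 at 1.1]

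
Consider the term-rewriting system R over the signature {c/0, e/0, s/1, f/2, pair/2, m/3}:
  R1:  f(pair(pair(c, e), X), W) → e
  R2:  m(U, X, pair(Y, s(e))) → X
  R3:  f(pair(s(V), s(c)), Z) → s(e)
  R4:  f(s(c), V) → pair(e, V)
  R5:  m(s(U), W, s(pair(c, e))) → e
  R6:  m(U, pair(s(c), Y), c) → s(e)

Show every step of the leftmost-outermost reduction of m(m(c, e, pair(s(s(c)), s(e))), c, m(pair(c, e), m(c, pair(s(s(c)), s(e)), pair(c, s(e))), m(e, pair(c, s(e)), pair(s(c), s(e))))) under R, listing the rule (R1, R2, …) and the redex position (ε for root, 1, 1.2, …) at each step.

c

1. m(m(c, e, pair(s(s(c)), s(e))), c, m(pair(c, e), m(c, pair(s(s(c)), s(e)), pair(c, s(e))), m(e, pair(c, s(e)), pair(s(c), s(e)))))  →  m(e, c, m(pair(c, e), m(c, pair(s(s(c)), s(e)), pair(c, s(e))), m(e, pair(c, s(e)), pair(s(c), s(e)))))   [R2 at 1]
2. m(e, c, m(pair(c, e), m(c, pair(s(s(c)), s(e)), pair(c, s(e))), m(e, pair(c, s(e)), pair(s(c), s(e)))))  →  m(e, c, m(pair(c, e), pair(s(s(c)), s(e)), m(e, pair(c, s(e)), pair(s(c), s(e)))))   [R2 at 3.2]
3. m(e, c, m(pair(c, e), pair(s(s(c)), s(e)), m(e, pair(c, s(e)), pair(s(c), s(e)))))  →  m(e, c, m(pair(c, e), pair(s(s(c)), s(e)), pair(c, s(e))))   [R2 at 3.3]
4. m(e, c, m(pair(c, e), pair(s(s(c)), s(e)), pair(c, s(e))))  →  m(e, c, pair(s(s(c)), s(e)))   [R2 at 3]
5. m(e, c, pair(s(s(c)), s(e)))  →  c   [R2 at ε]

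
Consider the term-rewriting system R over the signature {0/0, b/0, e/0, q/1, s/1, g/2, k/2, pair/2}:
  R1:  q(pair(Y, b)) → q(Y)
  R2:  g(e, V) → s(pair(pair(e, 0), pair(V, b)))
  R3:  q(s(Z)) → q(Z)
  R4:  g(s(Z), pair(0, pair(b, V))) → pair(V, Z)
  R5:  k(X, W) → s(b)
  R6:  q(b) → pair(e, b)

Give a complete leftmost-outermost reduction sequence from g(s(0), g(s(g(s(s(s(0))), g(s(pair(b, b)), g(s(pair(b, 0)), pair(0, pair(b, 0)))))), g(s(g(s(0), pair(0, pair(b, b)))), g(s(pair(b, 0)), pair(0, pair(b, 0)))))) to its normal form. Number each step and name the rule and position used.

pair(s(s(0)), 0)

1. g(s(0), g(s(g(s(s(s(0))), g(s(pair(b, b)), g(s(pair(b, 0)), pair(0, pair(b, 0)))))), g(s(g(s(0), pair(0, pair(b, b)))), g(s(pair(b, 0)), pair(0, pair(b, 0))))))  →  g(s(0), g(s(g(s(s(s(0))), g(s(pair(b, b)), pair(0, pair(b, 0))))), g(s(g(s(0), pair(0, pair(b, b)))), g(s(pair(b, 0)), pair(0, pair(b, 0))))))   [R4 at 2.1.1.2.2]
2. g(s(0), g(s(g(s(s(s(0))), g(s(pair(b, b)), pair(0, pair(b, 0))))), g(s(g(s(0), pair(0, pair(b, b)))), g(s(pair(b, 0)), pair(0, pair(b, 0))))))  →  g(s(0), g(s(g(s(s(s(0))), pair(0, pair(b, b)))), g(s(g(s(0), pair(0, pair(b, b)))), g(s(pair(b, 0)), pair(0, pair(b, 0))))))   [R4 at 2.1.1.2]
3. g(s(0), g(s(g(s(s(s(0))), pair(0, pair(b, b)))), g(s(g(s(0), pair(0, pair(b, b)))), g(s(pair(b, 0)), pair(0, pair(b, 0))))))  →  g(s(0), g(s(pair(b, s(s(0)))), g(s(g(s(0), pair(0, pair(b, b)))), g(s(pair(b, 0)), pair(0, pair(b, 0))))))   [R4 at 2.1.1]
4. g(s(0), g(s(pair(b, s(s(0)))), g(s(g(s(0), pair(0, pair(b, b)))), g(s(pair(b, 0)), pair(0, pair(b, 0))))))  →  g(s(0), g(s(pair(b, s(s(0)))), g(s(pair(b, 0)), g(s(pair(b, 0)), pair(0, pair(b, 0))))))   [R4 at 2.2.1.1]
5. g(s(0), g(s(pair(b, s(s(0)))), g(s(pair(b, 0)), g(s(pair(b, 0)), pair(0, pair(b, 0))))))  →  g(s(0), g(s(pair(b, s(s(0)))), g(s(pair(b, 0)), pair(0, pair(b, 0)))))   [R4 at 2.2.2]
6. g(s(0), g(s(pair(b, s(s(0)))), g(s(pair(b, 0)), pair(0, pair(b, 0)))))  →  g(s(0), g(s(pair(b, s(s(0)))), pair(0, pair(b, 0))))   [R4 at 2.2]
7. g(s(0), g(s(pair(b, s(s(0)))), pair(0, pair(b, 0))))  →  g(s(0), pair(0, pair(b, s(s(0)))))   [R4 at 2]
8. g(s(0), pair(0, pair(b, s(s(0)))))  →  pair(s(s(0)), 0)   [R4 at ε]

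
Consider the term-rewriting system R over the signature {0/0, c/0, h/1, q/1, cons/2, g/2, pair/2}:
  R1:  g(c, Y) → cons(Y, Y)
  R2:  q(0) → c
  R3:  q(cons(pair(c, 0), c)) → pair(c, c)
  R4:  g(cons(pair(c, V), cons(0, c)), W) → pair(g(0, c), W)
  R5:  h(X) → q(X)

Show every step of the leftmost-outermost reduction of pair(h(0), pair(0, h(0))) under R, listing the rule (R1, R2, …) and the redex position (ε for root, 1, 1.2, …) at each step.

1. pair(h(0), pair(0, h(0)))  →  pair(q(0), pair(0, h(0)))   [R5 at 1]
2. pair(q(0), pair(0, h(0)))  →  pair(c, pair(0, h(0)))   [R2 at 1]
3. pair(c, pair(0, h(0)))  →  pair(c, pair(0, q(0)))   [R5 at 2.2]
4. pair(c, pair(0, q(0)))  →  pair(c, pair(0, c))   [R2 at 2.2]

pair(c, pair(0, c))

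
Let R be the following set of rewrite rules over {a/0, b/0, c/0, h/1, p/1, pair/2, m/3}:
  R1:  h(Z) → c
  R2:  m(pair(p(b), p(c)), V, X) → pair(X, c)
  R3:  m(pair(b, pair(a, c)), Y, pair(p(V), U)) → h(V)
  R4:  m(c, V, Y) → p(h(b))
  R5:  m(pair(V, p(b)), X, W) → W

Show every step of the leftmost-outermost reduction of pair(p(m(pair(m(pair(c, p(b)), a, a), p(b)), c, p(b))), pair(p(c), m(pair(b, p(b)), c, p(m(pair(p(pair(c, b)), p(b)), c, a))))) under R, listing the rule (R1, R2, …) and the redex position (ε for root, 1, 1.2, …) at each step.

1. pair(p(m(pair(m(pair(c, p(b)), a, a), p(b)), c, p(b))), pair(p(c), m(pair(b, p(b)), c, p(m(pair(p(pair(c, b)), p(b)), c, a)))))  →  pair(p(p(b)), pair(p(c), m(pair(b, p(b)), c, p(m(pair(p(pair(c, b)), p(b)), c, a)))))   [R5 at 1.1]
2. pair(p(p(b)), pair(p(c), m(pair(b, p(b)), c, p(m(pair(p(pair(c, b)), p(b)), c, a)))))  →  pair(p(p(b)), pair(p(c), p(m(pair(p(pair(c, b)), p(b)), c, a))))   [R5 at 2.2]
3. pair(p(p(b)), pair(p(c), p(m(pair(p(pair(c, b)), p(b)), c, a))))  →  pair(p(p(b)), pair(p(c), p(a)))   [R5 at 2.2.1]

pair(p(p(b)), pair(p(c), p(a)))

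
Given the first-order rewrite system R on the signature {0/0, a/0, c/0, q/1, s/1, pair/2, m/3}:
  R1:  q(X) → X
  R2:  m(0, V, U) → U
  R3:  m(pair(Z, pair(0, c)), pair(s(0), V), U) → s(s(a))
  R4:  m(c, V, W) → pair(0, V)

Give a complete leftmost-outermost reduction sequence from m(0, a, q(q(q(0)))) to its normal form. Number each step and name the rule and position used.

0

1. m(0, a, q(q(q(0))))  →  q(q(q(0)))   [R2 at ε]
2. q(q(q(0)))  →  q(q(0))   [R1 at ε]
3. q(q(0))  →  q(0)   [R1 at ε]
4. q(0)  →  0   [R1 at ε]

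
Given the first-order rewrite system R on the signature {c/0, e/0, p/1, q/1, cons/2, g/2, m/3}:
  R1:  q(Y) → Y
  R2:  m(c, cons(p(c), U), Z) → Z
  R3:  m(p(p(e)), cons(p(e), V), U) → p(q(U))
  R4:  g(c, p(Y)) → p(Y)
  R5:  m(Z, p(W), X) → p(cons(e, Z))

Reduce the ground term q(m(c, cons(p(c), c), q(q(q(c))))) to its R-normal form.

c

1. q(m(c, cons(p(c), c), q(q(q(c)))))  →  m(c, cons(p(c), c), q(q(q(c))))   [R1 at ε]
2. m(c, cons(p(c), c), q(q(q(c))))  →  q(q(q(c)))   [R2 at ε]
3. q(q(q(c)))  →  q(q(c))   [R1 at ε]
4. q(q(c))  →  q(c)   [R1 at ε]
5. q(c)  →  c   [R1 at ε]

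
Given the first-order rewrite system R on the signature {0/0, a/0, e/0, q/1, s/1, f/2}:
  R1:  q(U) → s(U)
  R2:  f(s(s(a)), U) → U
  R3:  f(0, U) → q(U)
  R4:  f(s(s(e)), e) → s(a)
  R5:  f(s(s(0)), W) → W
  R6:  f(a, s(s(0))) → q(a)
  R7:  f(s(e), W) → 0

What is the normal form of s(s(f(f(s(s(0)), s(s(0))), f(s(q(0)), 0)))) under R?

1. s(s(f(f(s(s(0)), s(s(0))), f(s(q(0)), 0))))  →  s(s(f(s(s(0)), f(s(q(0)), 0))))   [R5 at 1.1.1]
2. s(s(f(s(s(0)), f(s(q(0)), 0))))  →  s(s(f(s(q(0)), 0)))   [R5 at 1.1]
3. s(s(f(s(q(0)), 0)))  →  s(s(f(s(s(0)), 0)))   [R1 at 1.1.1.1]
4. s(s(f(s(s(0)), 0)))  →  s(s(0))   [R5 at 1.1]

s(s(0))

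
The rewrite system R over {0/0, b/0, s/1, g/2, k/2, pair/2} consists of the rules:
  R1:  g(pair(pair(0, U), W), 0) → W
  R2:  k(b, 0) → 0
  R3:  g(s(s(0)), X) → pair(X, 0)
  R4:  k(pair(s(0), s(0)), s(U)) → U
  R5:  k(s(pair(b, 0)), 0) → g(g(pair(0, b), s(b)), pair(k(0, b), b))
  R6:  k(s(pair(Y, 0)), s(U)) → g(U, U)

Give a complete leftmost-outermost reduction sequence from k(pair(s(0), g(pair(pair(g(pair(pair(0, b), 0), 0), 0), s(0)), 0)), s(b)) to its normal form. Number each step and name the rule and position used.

b

1. k(pair(s(0), g(pair(pair(g(pair(pair(0, b), 0), 0), 0), s(0)), 0)), s(b))  →  k(pair(s(0), g(pair(pair(0, 0), s(0)), 0)), s(b))   [R1 at 1.2.1.1.1]
2. k(pair(s(0), g(pair(pair(0, 0), s(0)), 0)), s(b))  →  k(pair(s(0), s(0)), s(b))   [R1 at 1.2]
3. k(pair(s(0), s(0)), s(b))  →  b   [R4 at ε]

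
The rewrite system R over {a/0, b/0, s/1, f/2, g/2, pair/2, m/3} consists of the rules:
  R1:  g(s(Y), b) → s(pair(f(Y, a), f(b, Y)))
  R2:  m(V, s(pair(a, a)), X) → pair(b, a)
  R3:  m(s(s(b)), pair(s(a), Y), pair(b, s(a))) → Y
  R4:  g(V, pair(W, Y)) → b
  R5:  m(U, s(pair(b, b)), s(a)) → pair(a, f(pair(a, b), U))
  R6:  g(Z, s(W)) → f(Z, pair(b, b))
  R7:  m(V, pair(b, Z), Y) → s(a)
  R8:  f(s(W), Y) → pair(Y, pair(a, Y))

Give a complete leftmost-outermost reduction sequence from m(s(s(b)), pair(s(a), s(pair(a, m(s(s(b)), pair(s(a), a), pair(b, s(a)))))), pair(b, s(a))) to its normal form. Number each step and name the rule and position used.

1. m(s(s(b)), pair(s(a), s(pair(a, m(s(s(b)), pair(s(a), a), pair(b, s(a)))))), pair(b, s(a)))  →  s(pair(a, m(s(s(b)), pair(s(a), a), pair(b, s(a)))))   [R3 at ε]
2. s(pair(a, m(s(s(b)), pair(s(a), a), pair(b, s(a)))))  →  s(pair(a, a))   [R3 at 1.2]

s(pair(a, a))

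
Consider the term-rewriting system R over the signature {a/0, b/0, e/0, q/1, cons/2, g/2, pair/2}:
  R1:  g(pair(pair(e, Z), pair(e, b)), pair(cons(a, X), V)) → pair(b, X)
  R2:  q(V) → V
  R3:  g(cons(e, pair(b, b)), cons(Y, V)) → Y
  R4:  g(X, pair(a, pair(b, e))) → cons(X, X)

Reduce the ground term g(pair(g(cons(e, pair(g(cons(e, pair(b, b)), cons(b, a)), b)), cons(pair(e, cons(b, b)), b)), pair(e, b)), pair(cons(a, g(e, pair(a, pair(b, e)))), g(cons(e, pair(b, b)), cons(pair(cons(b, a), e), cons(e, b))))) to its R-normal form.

1. g(pair(g(cons(e, pair(g(cons(e, pair(b, b)), cons(b, a)), b)), cons(pair(e, cons(b, b)), b)), pair(e, b)), pair(cons(a, g(e, pair(a, pair(b, e)))), g(cons(e, pair(b, b)), cons(pair(cons(b, a), e), cons(e, b)))))  →  g(pair(g(cons(e, pair(b, b)), cons(pair(e, cons(b, b)), b)), pair(e, b)), pair(cons(a, g(e, pair(a, pair(b, e)))), g(cons(e, pair(b, b)), cons(pair(cons(b, a), e), cons(e, b)))))   [R3 at 1.1.1.2.1]
2. g(pair(g(cons(e, pair(b, b)), cons(pair(e, cons(b, b)), b)), pair(e, b)), pair(cons(a, g(e, pair(a, pair(b, e)))), g(cons(e, pair(b, b)), cons(pair(cons(b, a), e), cons(e, b)))))  →  g(pair(pair(e, cons(b, b)), pair(e, b)), pair(cons(a, g(e, pair(a, pair(b, e)))), g(cons(e, pair(b, b)), cons(pair(cons(b, a), e), cons(e, b)))))   [R3 at 1.1]
3. g(pair(pair(e, cons(b, b)), pair(e, b)), pair(cons(a, g(e, pair(a, pair(b, e)))), g(cons(e, pair(b, b)), cons(pair(cons(b, a), e), cons(e, b)))))  →  pair(b, g(e, pair(a, pair(b, e))))   [R1 at ε]
4. pair(b, g(e, pair(a, pair(b, e))))  →  pair(b, cons(e, e))   [R4 at 2]

pair(b, cons(e, e))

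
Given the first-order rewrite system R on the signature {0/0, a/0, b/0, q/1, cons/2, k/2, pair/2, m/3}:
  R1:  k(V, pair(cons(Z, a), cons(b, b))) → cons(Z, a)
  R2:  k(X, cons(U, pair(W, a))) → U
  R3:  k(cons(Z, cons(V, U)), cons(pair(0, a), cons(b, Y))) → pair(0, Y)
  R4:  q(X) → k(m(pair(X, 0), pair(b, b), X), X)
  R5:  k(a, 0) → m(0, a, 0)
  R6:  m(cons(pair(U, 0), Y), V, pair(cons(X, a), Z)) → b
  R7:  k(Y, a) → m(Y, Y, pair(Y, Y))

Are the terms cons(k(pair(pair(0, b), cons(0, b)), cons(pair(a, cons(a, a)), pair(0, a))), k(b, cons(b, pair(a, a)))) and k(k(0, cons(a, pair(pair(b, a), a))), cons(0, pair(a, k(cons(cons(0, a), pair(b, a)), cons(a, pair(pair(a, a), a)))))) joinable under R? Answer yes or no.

Reduce t₁ = cons(k(pair(pair(0, b), cons(0, b)), cons(pair(a, cons(a, a)), pair(0, a))), k(b, cons(b, pair(a, a)))):
1. cons(k(pair(pair(0, b), cons(0, b)), cons(pair(a, cons(a, a)), pair(0, a))), k(b, cons(b, pair(a, a))))  →  cons(pair(a, cons(a, a)), k(b, cons(b, pair(a, a))))   [R2 at 1]
2. cons(pair(a, cons(a, a)), k(b, cons(b, pair(a, a))))  →  cons(pair(a, cons(a, a)), b)   [R2 at 2]

Reduce t₂ = k(k(0, cons(a, pair(pair(b, a), a))), cons(0, pair(a, k(cons(cons(0, a), pair(b, a)), cons(a, pair(pair(a, a), a)))))):
1. k(k(0, cons(a, pair(pair(b, a), a))), cons(0, pair(a, k(cons(cons(0, a), pair(b, a)), cons(a, pair(pair(a, a), a))))))  →  k(a, cons(0, pair(a, k(cons(cons(0, a), pair(b, a)), cons(a, pair(pair(a, a), a))))))   [R2 at 1]
2. k(a, cons(0, pair(a, k(cons(cons(0, a), pair(b, a)), cons(a, pair(pair(a, a), a))))))  →  k(a, cons(0, pair(a, a)))   [R2 at 2.2.2]
3. k(a, cons(0, pair(a, a)))  →  0   [R2 at ε]

no — NF(t₁) = cons(pair(a, cons(a, a)), b), NF(t₂) = 0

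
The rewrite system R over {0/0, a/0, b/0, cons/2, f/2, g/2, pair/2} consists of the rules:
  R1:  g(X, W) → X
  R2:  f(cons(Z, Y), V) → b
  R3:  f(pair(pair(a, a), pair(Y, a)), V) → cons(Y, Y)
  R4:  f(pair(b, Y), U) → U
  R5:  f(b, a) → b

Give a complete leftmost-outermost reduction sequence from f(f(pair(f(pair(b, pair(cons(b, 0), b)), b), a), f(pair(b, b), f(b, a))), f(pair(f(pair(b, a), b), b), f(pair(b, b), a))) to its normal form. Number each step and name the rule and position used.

1. f(f(pair(f(pair(b, pair(cons(b, 0), b)), b), a), f(pair(b, b), f(b, a))), f(pair(f(pair(b, a), b), b), f(pair(b, b), a)))  →  f(f(pair(b, a), f(pair(b, b), f(b, a))), f(pair(f(pair(b, a), b), b), f(pair(b, b), a)))   [R4 at 1.1.1]
2. f(f(pair(b, a), f(pair(b, b), f(b, a))), f(pair(f(pair(b, a), b), b), f(pair(b, b), a)))  →  f(f(pair(b, b), f(b, a)), f(pair(f(pair(b, a), b), b), f(pair(b, b), a)))   [R4 at 1]
3. f(f(pair(b, b), f(b, a)), f(pair(f(pair(b, a), b), b), f(pair(b, b), a)))  →  f(f(b, a), f(pair(f(pair(b, a), b), b), f(pair(b, b), a)))   [R4 at 1]
4. f(f(b, a), f(pair(f(pair(b, a), b), b), f(pair(b, b), a)))  →  f(b, f(pair(f(pair(b, a), b), b), f(pair(b, b), a)))   [R5 at 1]
5. f(b, f(pair(f(pair(b, a), b), b), f(pair(b, b), a)))  →  f(b, f(pair(b, b), f(pair(b, b), a)))   [R4 at 2.1.1]
6. f(b, f(pair(b, b), f(pair(b, b), a)))  →  f(b, f(pair(b, b), a))   [R4 at 2]
7. f(b, f(pair(b, b), a))  →  f(b, a)   [R4 at 2]
8. f(b, a)  →  b   [R5 at ε]

b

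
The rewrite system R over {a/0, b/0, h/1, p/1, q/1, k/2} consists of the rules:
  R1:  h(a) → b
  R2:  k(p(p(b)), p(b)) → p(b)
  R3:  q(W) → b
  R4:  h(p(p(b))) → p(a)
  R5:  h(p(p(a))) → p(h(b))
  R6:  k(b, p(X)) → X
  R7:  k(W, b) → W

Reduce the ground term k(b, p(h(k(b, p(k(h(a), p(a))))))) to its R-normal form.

1. k(b, p(h(k(b, p(k(h(a), p(a)))))))  →  h(k(b, p(k(h(a), p(a)))))   [R6 at ε]
2. h(k(b, p(k(h(a), p(a)))))  →  h(k(h(a), p(a)))   [R6 at 1]
3. h(k(h(a), p(a)))  →  h(k(b, p(a)))   [R1 at 1.1]
4. h(k(b, p(a)))  →  h(a)   [R6 at 1]
5. h(a)  →  b   [R1 at ε]

b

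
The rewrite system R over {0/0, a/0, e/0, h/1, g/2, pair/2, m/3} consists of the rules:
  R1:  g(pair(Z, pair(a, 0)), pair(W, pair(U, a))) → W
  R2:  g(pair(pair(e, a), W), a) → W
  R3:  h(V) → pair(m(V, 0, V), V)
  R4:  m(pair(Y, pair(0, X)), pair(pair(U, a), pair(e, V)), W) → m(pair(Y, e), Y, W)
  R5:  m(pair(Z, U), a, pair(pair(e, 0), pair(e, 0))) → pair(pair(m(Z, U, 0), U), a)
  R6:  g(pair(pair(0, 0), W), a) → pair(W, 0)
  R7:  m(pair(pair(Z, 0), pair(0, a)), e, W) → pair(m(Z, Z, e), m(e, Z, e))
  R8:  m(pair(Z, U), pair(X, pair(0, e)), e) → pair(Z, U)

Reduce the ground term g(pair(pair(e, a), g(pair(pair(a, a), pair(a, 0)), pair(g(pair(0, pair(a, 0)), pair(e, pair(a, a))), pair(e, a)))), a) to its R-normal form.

1. g(pair(pair(e, a), g(pair(pair(a, a), pair(a, 0)), pair(g(pair(0, pair(a, 0)), pair(e, pair(a, a))), pair(e, a)))), a)  →  g(pair(pair(a, a), pair(a, 0)), pair(g(pair(0, pair(a, 0)), pair(e, pair(a, a))), pair(e, a)))   [R2 at ε]
2. g(pair(pair(a, a), pair(a, 0)), pair(g(pair(0, pair(a, 0)), pair(e, pair(a, a))), pair(e, a)))  →  g(pair(0, pair(a, 0)), pair(e, pair(a, a)))   [R1 at ε]
3. g(pair(0, pair(a, 0)), pair(e, pair(a, a)))  →  e   [R1 at ε]

e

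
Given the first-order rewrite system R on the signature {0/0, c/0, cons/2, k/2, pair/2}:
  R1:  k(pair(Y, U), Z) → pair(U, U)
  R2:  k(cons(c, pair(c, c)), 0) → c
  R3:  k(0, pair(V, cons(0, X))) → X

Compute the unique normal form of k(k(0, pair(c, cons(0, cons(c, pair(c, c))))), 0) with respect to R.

c

1. k(k(0, pair(c, cons(0, cons(c, pair(c, c))))), 0)  →  k(cons(c, pair(c, c)), 0)   [R3 at 1]
2. k(cons(c, pair(c, c)), 0)  →  c   [R2 at ε]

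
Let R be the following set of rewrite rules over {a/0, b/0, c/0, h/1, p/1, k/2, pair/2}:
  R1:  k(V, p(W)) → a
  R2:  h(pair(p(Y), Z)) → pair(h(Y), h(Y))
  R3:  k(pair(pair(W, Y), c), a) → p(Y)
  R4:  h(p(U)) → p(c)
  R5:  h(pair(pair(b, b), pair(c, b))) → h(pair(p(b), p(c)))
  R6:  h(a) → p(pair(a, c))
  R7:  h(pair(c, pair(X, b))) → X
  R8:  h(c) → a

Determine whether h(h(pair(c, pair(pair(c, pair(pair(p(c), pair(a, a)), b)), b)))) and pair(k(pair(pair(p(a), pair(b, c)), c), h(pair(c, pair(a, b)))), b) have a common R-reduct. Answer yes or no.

Reduce t₁ = h(h(pair(c, pair(pair(c, pair(pair(p(c), pair(a, a)), b)), b)))):
1. h(h(pair(c, pair(pair(c, pair(pair(p(c), pair(a, a)), b)), b))))  →  h(pair(c, pair(pair(p(c), pair(a, a)), b)))   [R7 at 1]
2. h(pair(c, pair(pair(p(c), pair(a, a)), b)))  →  pair(p(c), pair(a, a))   [R7 at ε]

Reduce t₂ = pair(k(pair(pair(p(a), pair(b, c)), c), h(pair(c, pair(a, b)))), b):
1. pair(k(pair(pair(p(a), pair(b, c)), c), h(pair(c, pair(a, b)))), b)  →  pair(k(pair(pair(p(a), pair(b, c)), c), a), b)   [R7 at 1.2]
2. pair(k(pair(pair(p(a), pair(b, c)), c), a), b)  →  pair(p(pair(b, c)), b)   [R3 at 1]

no — NF(t₁) = pair(p(c), pair(a, a)), NF(t₂) = pair(p(pair(b, c)), b)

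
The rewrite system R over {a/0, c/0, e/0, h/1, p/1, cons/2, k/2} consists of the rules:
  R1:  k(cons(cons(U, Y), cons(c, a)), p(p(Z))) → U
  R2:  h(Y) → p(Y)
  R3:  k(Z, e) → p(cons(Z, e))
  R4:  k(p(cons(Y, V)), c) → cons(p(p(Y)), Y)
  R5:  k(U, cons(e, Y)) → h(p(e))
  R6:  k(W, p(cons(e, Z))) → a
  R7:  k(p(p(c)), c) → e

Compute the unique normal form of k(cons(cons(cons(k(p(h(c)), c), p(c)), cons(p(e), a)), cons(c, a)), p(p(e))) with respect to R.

cons(e, p(c))

1. k(cons(cons(cons(k(p(h(c)), c), p(c)), cons(p(e), a)), cons(c, a)), p(p(e)))  →  cons(k(p(h(c)), c), p(c))   [R1 at ε]
2. cons(k(p(h(c)), c), p(c))  →  cons(k(p(p(c)), c), p(c))   [R2 at 1.1.1]
3. cons(k(p(p(c)), c), p(c))  →  cons(e, p(c))   [R7 at 1]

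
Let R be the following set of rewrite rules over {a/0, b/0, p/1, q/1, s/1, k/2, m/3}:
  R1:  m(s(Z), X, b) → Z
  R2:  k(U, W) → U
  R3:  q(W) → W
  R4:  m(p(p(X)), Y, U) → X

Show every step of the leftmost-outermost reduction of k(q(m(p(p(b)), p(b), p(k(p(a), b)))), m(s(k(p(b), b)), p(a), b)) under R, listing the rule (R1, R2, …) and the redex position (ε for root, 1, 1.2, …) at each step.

1. k(q(m(p(p(b)), p(b), p(k(p(a), b)))), m(s(k(p(b), b)), p(a), b))  →  q(m(p(p(b)), p(b), p(k(p(a), b))))   [R2 at ε]
2. q(m(p(p(b)), p(b), p(k(p(a), b))))  →  m(p(p(b)), p(b), p(k(p(a), b)))   [R3 at ε]
3. m(p(p(b)), p(b), p(k(p(a), b)))  →  b   [R4 at ε]

b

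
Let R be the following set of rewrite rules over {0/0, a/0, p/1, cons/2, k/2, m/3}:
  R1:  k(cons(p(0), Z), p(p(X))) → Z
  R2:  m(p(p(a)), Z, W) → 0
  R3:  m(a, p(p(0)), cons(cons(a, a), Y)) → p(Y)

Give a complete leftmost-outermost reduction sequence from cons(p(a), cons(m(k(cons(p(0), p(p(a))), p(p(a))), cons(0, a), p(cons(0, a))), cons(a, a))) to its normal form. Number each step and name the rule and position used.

1. cons(p(a), cons(m(k(cons(p(0), p(p(a))), p(p(a))), cons(0, a), p(cons(0, a))), cons(a, a)))  →  cons(p(a), cons(m(p(p(a)), cons(0, a), p(cons(0, a))), cons(a, a)))   [R1 at 2.1.1]
2. cons(p(a), cons(m(p(p(a)), cons(0, a), p(cons(0, a))), cons(a, a)))  →  cons(p(a), cons(0, cons(a, a)))   [R2 at 2.1]

cons(p(a), cons(0, cons(a, a)))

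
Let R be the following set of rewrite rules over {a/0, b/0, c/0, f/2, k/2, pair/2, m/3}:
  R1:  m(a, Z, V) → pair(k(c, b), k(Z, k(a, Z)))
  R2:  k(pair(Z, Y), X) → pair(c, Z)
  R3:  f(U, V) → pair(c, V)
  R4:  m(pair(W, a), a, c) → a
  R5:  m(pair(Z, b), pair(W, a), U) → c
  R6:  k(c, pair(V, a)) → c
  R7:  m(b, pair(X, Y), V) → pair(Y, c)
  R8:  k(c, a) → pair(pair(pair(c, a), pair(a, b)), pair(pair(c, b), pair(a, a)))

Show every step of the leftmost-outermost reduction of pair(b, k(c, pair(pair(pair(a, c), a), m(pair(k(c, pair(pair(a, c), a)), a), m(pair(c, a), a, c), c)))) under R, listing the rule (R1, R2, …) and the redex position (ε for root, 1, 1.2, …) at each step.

pair(b, c)

1. pair(b, k(c, pair(pair(pair(a, c), a), m(pair(k(c, pair(pair(a, c), a)), a), m(pair(c, a), a, c), c))))  →  pair(b, k(c, pair(pair(pair(a, c), a), m(pair(c, a), m(pair(c, a), a, c), c))))   [R6 at 2.2.2.1.1]
2. pair(b, k(c, pair(pair(pair(a, c), a), m(pair(c, a), m(pair(c, a), a, c), c))))  →  pair(b, k(c, pair(pair(pair(a, c), a), m(pair(c, a), a, c))))   [R4 at 2.2.2.2]
3. pair(b, k(c, pair(pair(pair(a, c), a), m(pair(c, a), a, c))))  →  pair(b, k(c, pair(pair(pair(a, c), a), a)))   [R4 at 2.2.2]
4. pair(b, k(c, pair(pair(pair(a, c), a), a)))  →  pair(b, c)   [R6 at 2]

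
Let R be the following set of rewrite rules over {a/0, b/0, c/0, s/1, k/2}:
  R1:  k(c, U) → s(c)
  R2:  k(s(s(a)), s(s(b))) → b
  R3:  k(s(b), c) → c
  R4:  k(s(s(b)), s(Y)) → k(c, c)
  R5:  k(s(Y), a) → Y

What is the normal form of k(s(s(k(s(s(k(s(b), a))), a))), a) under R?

s(s(b))

1. k(s(s(k(s(s(k(s(b), a))), a))), a)  →  s(k(s(s(k(s(b), a))), a))   [R5 at ε]
2. s(k(s(s(k(s(b), a))), a))  →  s(s(k(s(b), a)))   [R5 at 1]
3. s(s(k(s(b), a)))  →  s(s(b))   [R5 at 1.1]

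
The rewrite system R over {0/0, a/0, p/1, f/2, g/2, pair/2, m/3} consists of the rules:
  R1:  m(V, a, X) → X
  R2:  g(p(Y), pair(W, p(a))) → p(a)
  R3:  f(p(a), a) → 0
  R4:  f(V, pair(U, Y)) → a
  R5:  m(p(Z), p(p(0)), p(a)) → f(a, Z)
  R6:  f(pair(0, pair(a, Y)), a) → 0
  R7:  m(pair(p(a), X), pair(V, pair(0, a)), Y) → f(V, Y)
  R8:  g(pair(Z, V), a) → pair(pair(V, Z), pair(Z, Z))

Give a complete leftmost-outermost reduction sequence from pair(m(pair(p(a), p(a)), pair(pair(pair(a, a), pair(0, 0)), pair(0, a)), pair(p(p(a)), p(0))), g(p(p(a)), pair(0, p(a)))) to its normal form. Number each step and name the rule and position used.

1. pair(m(pair(p(a), p(a)), pair(pair(pair(a, a), pair(0, 0)), pair(0, a)), pair(p(p(a)), p(0))), g(p(p(a)), pair(0, p(a))))  →  pair(f(pair(pair(a, a), pair(0, 0)), pair(p(p(a)), p(0))), g(p(p(a)), pair(0, p(a))))   [R7 at 1]
2. pair(f(pair(pair(a, a), pair(0, 0)), pair(p(p(a)), p(0))), g(p(p(a)), pair(0, p(a))))  →  pair(a, g(p(p(a)), pair(0, p(a))))   [R4 at 1]
3. pair(a, g(p(p(a)), pair(0, p(a))))  →  pair(a, p(a))   [R2 at 2]

pair(a, p(a))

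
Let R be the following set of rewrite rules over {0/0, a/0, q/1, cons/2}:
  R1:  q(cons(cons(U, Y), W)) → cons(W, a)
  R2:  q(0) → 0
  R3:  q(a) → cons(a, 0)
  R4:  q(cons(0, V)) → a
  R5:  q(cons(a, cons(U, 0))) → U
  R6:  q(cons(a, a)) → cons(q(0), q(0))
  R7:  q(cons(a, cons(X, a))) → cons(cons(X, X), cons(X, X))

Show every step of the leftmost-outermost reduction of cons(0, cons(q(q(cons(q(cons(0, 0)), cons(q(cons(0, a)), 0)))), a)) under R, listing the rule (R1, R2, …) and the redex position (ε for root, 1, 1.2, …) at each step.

1. cons(0, cons(q(q(cons(q(cons(0, 0)), cons(q(cons(0, a)), 0)))), a))  →  cons(0, cons(q(q(cons(a, cons(q(cons(0, a)), 0)))), a))   [R4 at 2.1.1.1.1]
2. cons(0, cons(q(q(cons(a, cons(q(cons(0, a)), 0)))), a))  →  cons(0, cons(q(q(cons(0, a))), a))   [R5 at 2.1.1]
3. cons(0, cons(q(q(cons(0, a))), a))  →  cons(0, cons(q(a), a))   [R4 at 2.1.1]
4. cons(0, cons(q(a), a))  →  cons(0, cons(cons(a, 0), a))   [R3 at 2.1]

cons(0, cons(cons(a, 0), a))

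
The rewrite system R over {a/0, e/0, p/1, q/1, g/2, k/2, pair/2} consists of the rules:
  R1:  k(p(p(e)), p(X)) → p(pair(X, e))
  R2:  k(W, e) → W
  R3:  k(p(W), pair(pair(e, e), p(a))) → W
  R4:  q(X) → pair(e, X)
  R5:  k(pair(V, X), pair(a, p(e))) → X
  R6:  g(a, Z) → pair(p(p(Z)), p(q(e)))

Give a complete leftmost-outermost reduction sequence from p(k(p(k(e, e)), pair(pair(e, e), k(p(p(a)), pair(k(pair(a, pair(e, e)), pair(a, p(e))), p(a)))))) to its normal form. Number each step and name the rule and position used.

p(e)

1. p(k(p(k(e, e)), pair(pair(e, e), k(p(p(a)), pair(k(pair(a, pair(e, e)), pair(a, p(e))), p(a))))))  →  p(k(p(e), pair(pair(e, e), k(p(p(a)), pair(k(pair(a, pair(e, e)), pair(a, p(e))), p(a))))))   [R2 at 1.1.1]
2. p(k(p(e), pair(pair(e, e), k(p(p(a)), pair(k(pair(a, pair(e, e)), pair(a, p(e))), p(a))))))  →  p(k(p(e), pair(pair(e, e), k(p(p(a)), pair(pair(e, e), p(a))))))   [R5 at 1.2.2.2.1]
3. p(k(p(e), pair(pair(e, e), k(p(p(a)), pair(pair(e, e), p(a))))))  →  p(k(p(e), pair(pair(e, e), p(a))))   [R3 at 1.2.2]
4. p(k(p(e), pair(pair(e, e), p(a))))  →  p(e)   [R3 at 1]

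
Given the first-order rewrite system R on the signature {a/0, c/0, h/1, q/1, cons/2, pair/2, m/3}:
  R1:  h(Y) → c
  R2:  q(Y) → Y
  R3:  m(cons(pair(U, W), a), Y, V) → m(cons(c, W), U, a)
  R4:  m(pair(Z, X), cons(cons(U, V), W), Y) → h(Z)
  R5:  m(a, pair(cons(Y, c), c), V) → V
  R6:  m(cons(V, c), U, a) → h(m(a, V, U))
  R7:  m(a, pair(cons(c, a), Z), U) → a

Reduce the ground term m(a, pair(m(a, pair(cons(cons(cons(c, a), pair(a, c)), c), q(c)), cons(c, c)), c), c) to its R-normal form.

c

1. m(a, pair(m(a, pair(cons(cons(cons(c, a), pair(a, c)), c), q(c)), cons(c, c)), c), c)  →  m(a, pair(m(a, pair(cons(cons(cons(c, a), pair(a, c)), c), c), cons(c, c)), c), c)   [R2 at 2.1.2.2]
2. m(a, pair(m(a, pair(cons(cons(cons(c, a), pair(a, c)), c), c), cons(c, c)), c), c)  →  m(a, pair(cons(c, c), c), c)   [R5 at 2.1]
3. m(a, pair(cons(c, c), c), c)  →  c   [R5 at ε]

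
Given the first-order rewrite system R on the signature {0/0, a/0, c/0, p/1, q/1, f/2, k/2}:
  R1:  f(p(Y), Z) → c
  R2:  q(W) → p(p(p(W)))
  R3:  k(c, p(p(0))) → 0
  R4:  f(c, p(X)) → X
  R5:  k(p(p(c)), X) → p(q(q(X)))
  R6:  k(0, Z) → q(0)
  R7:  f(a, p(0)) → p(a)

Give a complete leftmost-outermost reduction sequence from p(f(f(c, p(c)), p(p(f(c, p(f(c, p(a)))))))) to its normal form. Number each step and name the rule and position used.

p(p(a))

1. p(f(f(c, p(c)), p(p(f(c, p(f(c, p(a))))))))  →  p(f(c, p(p(f(c, p(f(c, p(a))))))))   [R4 at 1.1]
2. p(f(c, p(p(f(c, p(f(c, p(a))))))))  →  p(p(f(c, p(f(c, p(a))))))   [R4 at 1]
3. p(p(f(c, p(f(c, p(a))))))  →  p(p(f(c, p(a))))   [R4 at 1.1]
4. p(p(f(c, p(a))))  →  p(p(a))   [R4 at 1.1]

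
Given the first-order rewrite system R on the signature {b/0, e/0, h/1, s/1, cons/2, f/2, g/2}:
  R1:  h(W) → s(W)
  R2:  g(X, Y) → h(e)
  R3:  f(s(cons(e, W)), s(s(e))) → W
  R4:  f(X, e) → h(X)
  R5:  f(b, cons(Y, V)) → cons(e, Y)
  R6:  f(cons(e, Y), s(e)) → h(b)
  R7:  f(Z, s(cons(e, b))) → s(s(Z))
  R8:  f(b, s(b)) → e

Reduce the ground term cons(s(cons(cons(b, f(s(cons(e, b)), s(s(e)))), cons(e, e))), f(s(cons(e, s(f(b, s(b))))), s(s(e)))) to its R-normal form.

cons(s(cons(cons(b, b), cons(e, e))), s(e))

1. cons(s(cons(cons(b, f(s(cons(e, b)), s(s(e)))), cons(e, e))), f(s(cons(e, s(f(b, s(b))))), s(s(e))))  →  cons(s(cons(cons(b, b), cons(e, e))), f(s(cons(e, s(f(b, s(b))))), s(s(e))))   [R3 at 1.1.1.2]
2. cons(s(cons(cons(b, b), cons(e, e))), f(s(cons(e, s(f(b, s(b))))), s(s(e))))  →  cons(s(cons(cons(b, b), cons(e, e))), s(f(b, s(b))))   [R3 at 2]
3. cons(s(cons(cons(b, b), cons(e, e))), s(f(b, s(b))))  →  cons(s(cons(cons(b, b), cons(e, e))), s(e))   [R8 at 2.1]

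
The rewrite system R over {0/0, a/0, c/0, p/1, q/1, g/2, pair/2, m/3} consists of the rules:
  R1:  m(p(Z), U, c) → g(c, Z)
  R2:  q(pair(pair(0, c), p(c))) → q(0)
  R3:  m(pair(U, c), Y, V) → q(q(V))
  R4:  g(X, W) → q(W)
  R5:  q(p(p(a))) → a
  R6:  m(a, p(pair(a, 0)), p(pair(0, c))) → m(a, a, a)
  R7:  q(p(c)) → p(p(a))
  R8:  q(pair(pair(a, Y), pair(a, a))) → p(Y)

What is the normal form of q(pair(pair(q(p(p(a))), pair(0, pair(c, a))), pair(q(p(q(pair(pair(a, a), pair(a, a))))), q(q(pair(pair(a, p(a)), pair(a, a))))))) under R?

p(pair(0, pair(c, a)))

1. q(pair(pair(q(p(p(a))), pair(0, pair(c, a))), pair(q(p(q(pair(pair(a, a), pair(a, a))))), q(q(pair(pair(a, p(a)), pair(a, a)))))))  →  q(pair(pair(a, pair(0, pair(c, a))), pair(q(p(q(pair(pair(a, a), pair(a, a))))), q(q(pair(pair(a, p(a)), pair(a, a)))))))   [R5 at 1.1.1]
2. q(pair(pair(a, pair(0, pair(c, a))), pair(q(p(q(pair(pair(a, a), pair(a, a))))), q(q(pair(pair(a, p(a)), pair(a, a)))))))  →  q(pair(pair(a, pair(0, pair(c, a))), pair(q(p(p(a))), q(q(pair(pair(a, p(a)), pair(a, a)))))))   [R8 at 1.2.1.1.1]
3. q(pair(pair(a, pair(0, pair(c, a))), pair(q(p(p(a))), q(q(pair(pair(a, p(a)), pair(a, a)))))))  →  q(pair(pair(a, pair(0, pair(c, a))), pair(a, q(q(pair(pair(a, p(a)), pair(a, a)))))))   [R5 at 1.2.1]
4. q(pair(pair(a, pair(0, pair(c, a))), pair(a, q(q(pair(pair(a, p(a)), pair(a, a)))))))  →  q(pair(pair(a, pair(0, pair(c, a))), pair(a, q(p(p(a))))))   [R8 at 1.2.2.1]
5. q(pair(pair(a, pair(0, pair(c, a))), pair(a, q(p(p(a))))))  →  q(pair(pair(a, pair(0, pair(c, a))), pair(a, a)))   [R5 at 1.2.2]
6. q(pair(pair(a, pair(0, pair(c, a))), pair(a, a)))  →  p(pair(0, pair(c, a)))   [R8 at ε]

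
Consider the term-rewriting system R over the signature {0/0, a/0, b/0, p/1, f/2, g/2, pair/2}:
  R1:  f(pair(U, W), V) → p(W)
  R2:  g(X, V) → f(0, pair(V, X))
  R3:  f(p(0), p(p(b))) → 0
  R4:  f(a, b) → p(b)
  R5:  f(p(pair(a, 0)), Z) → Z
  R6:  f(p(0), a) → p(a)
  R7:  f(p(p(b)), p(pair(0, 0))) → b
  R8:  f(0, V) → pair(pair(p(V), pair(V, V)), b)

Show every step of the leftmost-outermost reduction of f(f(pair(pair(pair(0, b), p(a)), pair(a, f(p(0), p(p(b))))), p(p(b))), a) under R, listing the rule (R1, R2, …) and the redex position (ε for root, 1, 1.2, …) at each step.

a

1. f(f(pair(pair(pair(0, b), p(a)), pair(a, f(p(0), p(p(b))))), p(p(b))), a)  →  f(p(pair(a, f(p(0), p(p(b))))), a)   [R1 at 1]
2. f(p(pair(a, f(p(0), p(p(b))))), a)  →  f(p(pair(a, 0)), a)   [R3 at 1.1.2]
3. f(p(pair(a, 0)), a)  →  a   [R5 at ε]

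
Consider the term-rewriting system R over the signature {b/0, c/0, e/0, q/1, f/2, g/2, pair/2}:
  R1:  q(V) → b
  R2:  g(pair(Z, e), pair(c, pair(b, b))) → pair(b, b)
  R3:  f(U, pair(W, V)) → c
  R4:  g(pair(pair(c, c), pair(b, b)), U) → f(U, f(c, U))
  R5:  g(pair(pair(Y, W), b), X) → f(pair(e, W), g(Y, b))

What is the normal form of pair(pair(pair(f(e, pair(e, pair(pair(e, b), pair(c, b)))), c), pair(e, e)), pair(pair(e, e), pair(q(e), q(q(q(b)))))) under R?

pair(pair(pair(c, c), pair(e, e)), pair(pair(e, e), pair(b, b)))

1. pair(pair(pair(f(e, pair(e, pair(pair(e, b), pair(c, b)))), c), pair(e, e)), pair(pair(e, e), pair(q(e), q(q(q(b))))))  →  pair(pair(pair(c, c), pair(e, e)), pair(pair(e, e), pair(q(e), q(q(q(b))))))   [R3 at 1.1.1]
2. pair(pair(pair(c, c), pair(e, e)), pair(pair(e, e), pair(q(e), q(q(q(b))))))  →  pair(pair(pair(c, c), pair(e, e)), pair(pair(e, e), pair(b, q(q(q(b))))))   [R1 at 2.2.1]
3. pair(pair(pair(c, c), pair(e, e)), pair(pair(e, e), pair(b, q(q(q(b))))))  →  pair(pair(pair(c, c), pair(e, e)), pair(pair(e, e), pair(b, b)))   [R1 at 2.2.2]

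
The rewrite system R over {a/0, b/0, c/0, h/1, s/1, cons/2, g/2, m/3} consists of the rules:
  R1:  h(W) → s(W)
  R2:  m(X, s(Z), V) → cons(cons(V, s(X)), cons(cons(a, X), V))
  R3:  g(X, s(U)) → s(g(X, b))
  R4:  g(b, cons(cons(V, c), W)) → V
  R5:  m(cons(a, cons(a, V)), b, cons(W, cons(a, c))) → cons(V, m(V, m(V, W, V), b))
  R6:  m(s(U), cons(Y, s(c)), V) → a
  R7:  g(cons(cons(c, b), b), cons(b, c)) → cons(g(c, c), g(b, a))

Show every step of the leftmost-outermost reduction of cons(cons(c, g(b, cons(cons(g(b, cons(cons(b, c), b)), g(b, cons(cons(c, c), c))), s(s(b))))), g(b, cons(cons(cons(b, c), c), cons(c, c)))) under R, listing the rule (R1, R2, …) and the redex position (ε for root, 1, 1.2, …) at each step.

cons(cons(c, b), cons(b, c))

1. cons(cons(c, g(b, cons(cons(g(b, cons(cons(b, c), b)), g(b, cons(cons(c, c), c))), s(s(b))))), g(b, cons(cons(cons(b, c), c), cons(c, c))))  →  cons(cons(c, g(b, cons(cons(b, g(b, cons(cons(c, c), c))), s(s(b))))), g(b, cons(cons(cons(b, c), c), cons(c, c))))   [R4 at 1.2.2.1.1]
2. cons(cons(c, g(b, cons(cons(b, g(b, cons(cons(c, c), c))), s(s(b))))), g(b, cons(cons(cons(b, c), c), cons(c, c))))  →  cons(cons(c, g(b, cons(cons(b, c), s(s(b))))), g(b, cons(cons(cons(b, c), c), cons(c, c))))   [R4 at 1.2.2.1.2]
3. cons(cons(c, g(b, cons(cons(b, c), s(s(b))))), g(b, cons(cons(cons(b, c), c), cons(c, c))))  →  cons(cons(c, b), g(b, cons(cons(cons(b, c), c), cons(c, c))))   [R4 at 1.2]
4. cons(cons(c, b), g(b, cons(cons(cons(b, c), c), cons(c, c))))  →  cons(cons(c, b), cons(b, c))   [R4 at 2]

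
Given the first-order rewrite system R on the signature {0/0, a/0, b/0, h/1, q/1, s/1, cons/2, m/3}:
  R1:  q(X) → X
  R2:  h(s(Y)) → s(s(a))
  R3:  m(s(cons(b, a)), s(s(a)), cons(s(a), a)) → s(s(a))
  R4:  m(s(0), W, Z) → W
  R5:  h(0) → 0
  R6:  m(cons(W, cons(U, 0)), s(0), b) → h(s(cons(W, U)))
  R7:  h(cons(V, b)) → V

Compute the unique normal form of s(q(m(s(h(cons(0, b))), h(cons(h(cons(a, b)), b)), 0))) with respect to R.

s(a)

1. s(q(m(s(h(cons(0, b))), h(cons(h(cons(a, b)), b)), 0)))  →  s(m(s(h(cons(0, b))), h(cons(h(cons(a, b)), b)), 0))   [R1 at 1]
2. s(m(s(h(cons(0, b))), h(cons(h(cons(a, b)), b)), 0))  →  s(m(s(0), h(cons(h(cons(a, b)), b)), 0))   [R7 at 1.1.1]
3. s(m(s(0), h(cons(h(cons(a, b)), b)), 0))  →  s(h(cons(h(cons(a, b)), b)))   [R4 at 1]
4. s(h(cons(h(cons(a, b)), b)))  →  s(h(cons(a, b)))   [R7 at 1]
5. s(h(cons(a, b)))  →  s(a)   [R7 at 1]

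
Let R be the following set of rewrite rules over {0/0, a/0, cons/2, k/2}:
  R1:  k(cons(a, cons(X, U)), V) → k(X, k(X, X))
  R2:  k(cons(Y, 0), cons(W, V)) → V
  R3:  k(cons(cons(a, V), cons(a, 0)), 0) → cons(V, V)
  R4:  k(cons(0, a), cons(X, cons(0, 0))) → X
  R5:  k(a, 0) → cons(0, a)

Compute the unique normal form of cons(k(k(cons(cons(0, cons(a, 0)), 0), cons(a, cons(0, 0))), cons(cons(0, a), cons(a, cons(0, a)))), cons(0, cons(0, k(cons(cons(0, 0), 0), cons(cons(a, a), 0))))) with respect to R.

1. cons(k(k(cons(cons(0, cons(a, 0)), 0), cons(a, cons(0, 0))), cons(cons(0, a), cons(a, cons(0, a)))), cons(0, cons(0, k(cons(cons(0, 0), 0), cons(cons(a, a), 0)))))  →  cons(k(cons(0, 0), cons(cons(0, a), cons(a, cons(0, a)))), cons(0, cons(0, k(cons(cons(0, 0), 0), cons(cons(a, a), 0)))))   [R2 at 1.1]
2. cons(k(cons(0, 0), cons(cons(0, a), cons(a, cons(0, a)))), cons(0, cons(0, k(cons(cons(0, 0), 0), cons(cons(a, a), 0)))))  →  cons(cons(a, cons(0, a)), cons(0, cons(0, k(cons(cons(0, 0), 0), cons(cons(a, a), 0)))))   [R2 at 1]
3. cons(cons(a, cons(0, a)), cons(0, cons(0, k(cons(cons(0, 0), 0), cons(cons(a, a), 0)))))  →  cons(cons(a, cons(0, a)), cons(0, cons(0, 0)))   [R2 at 2.2.2]

cons(cons(a, cons(0, a)), cons(0, cons(0, 0)))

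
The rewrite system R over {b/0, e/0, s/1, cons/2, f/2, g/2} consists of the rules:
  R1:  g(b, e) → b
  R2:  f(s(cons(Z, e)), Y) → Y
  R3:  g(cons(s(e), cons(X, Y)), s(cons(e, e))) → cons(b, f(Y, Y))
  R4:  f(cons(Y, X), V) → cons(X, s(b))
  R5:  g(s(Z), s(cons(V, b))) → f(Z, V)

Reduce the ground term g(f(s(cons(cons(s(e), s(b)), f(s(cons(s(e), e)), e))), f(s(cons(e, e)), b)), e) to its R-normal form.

1. g(f(s(cons(cons(s(e), s(b)), f(s(cons(s(e), e)), e))), f(s(cons(e, e)), b)), e)  →  g(f(s(cons(cons(s(e), s(b)), e)), f(s(cons(e, e)), b)), e)   [R2 at 1.1.1.2]
2. g(f(s(cons(cons(s(e), s(b)), e)), f(s(cons(e, e)), b)), e)  →  g(f(s(cons(e, e)), b), e)   [R2 at 1]
3. g(f(s(cons(e, e)), b), e)  →  g(b, e)   [R2 at 1]
4. g(b, e)  →  b   [R1 at ε]

b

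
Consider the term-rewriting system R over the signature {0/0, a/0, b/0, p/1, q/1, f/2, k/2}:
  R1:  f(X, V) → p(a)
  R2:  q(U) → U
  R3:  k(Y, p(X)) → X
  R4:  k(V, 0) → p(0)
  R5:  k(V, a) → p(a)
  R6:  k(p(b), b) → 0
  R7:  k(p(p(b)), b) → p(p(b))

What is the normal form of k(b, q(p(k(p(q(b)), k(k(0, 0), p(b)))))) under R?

0

1. k(b, q(p(k(p(q(b)), k(k(0, 0), p(b))))))  →  k(b, p(k(p(q(b)), k(k(0, 0), p(b)))))   [R2 at 2]
2. k(b, p(k(p(q(b)), k(k(0, 0), p(b)))))  →  k(p(q(b)), k(k(0, 0), p(b)))   [R3 at ε]
3. k(p(q(b)), k(k(0, 0), p(b)))  →  k(p(b), k(k(0, 0), p(b)))   [R2 at 1.1]
4. k(p(b), k(k(0, 0), p(b)))  →  k(p(b), b)   [R3 at 2]
5. k(p(b), b)  →  0   [R6 at ε]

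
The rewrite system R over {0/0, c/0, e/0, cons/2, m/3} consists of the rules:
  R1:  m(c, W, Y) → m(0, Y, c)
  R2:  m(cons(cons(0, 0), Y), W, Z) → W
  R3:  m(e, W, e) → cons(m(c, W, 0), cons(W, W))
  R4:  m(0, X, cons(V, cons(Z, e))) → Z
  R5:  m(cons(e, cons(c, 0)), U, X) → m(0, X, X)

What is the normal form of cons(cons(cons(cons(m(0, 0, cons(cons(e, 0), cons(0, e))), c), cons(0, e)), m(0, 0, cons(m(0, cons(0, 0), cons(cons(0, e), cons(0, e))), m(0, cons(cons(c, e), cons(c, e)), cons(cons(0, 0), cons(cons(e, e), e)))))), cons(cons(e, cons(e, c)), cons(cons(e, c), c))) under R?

cons(cons(cons(cons(0, c), cons(0, e)), e), cons(cons(e, cons(e, c)), cons(cons(e, c), c)))

1. cons(cons(cons(cons(m(0, 0, cons(cons(e, 0), cons(0, e))), c), cons(0, e)), m(0, 0, cons(m(0, cons(0, 0), cons(cons(0, e), cons(0, e))), m(0, cons(cons(c, e), cons(c, e)), cons(cons(0, 0), cons(cons(e, e), e)))))), cons(cons(e, cons(e, c)), cons(cons(e, c), c)))  →  cons(cons(cons(cons(0, c), cons(0, e)), m(0, 0, cons(m(0, cons(0, 0), cons(cons(0, e), cons(0, e))), m(0, cons(cons(c, e), cons(c, e)), cons(cons(0, 0), cons(cons(e, e), e)))))), cons(cons(e, cons(e, c)), cons(cons(e, c), c)))   [R4 at 1.1.1.1]
2. cons(cons(cons(cons(0, c), cons(0, e)), m(0, 0, cons(m(0, cons(0, 0), cons(cons(0, e), cons(0, e))), m(0, cons(cons(c, e), cons(c, e)), cons(cons(0, 0), cons(cons(e, e), e)))))), cons(cons(e, cons(e, c)), cons(cons(e, c), c)))  →  cons(cons(cons(cons(0, c), cons(0, e)), m(0, 0, cons(0, m(0, cons(cons(c, e), cons(c, e)), cons(cons(0, 0), cons(cons(e, e), e)))))), cons(cons(e, cons(e, c)), cons(cons(e, c), c)))   [R4 at 1.2.3.1]
3. cons(cons(cons(cons(0, c), cons(0, e)), m(0, 0, cons(0, m(0, cons(cons(c, e), cons(c, e)), cons(cons(0, 0), cons(cons(e, e), e)))))), cons(cons(e, cons(e, c)), cons(cons(e, c), c)))  →  cons(cons(cons(cons(0, c), cons(0, e)), m(0, 0, cons(0, cons(e, e)))), cons(cons(e, cons(e, c)), cons(cons(e, c), c)))   [R4 at 1.2.3.2]
4. cons(cons(cons(cons(0, c), cons(0, e)), m(0, 0, cons(0, cons(e, e)))), cons(cons(e, cons(e, c)), cons(cons(e, c), c)))  →  cons(cons(cons(cons(0, c), cons(0, e)), e), cons(cons(e, cons(e, c)), cons(cons(e, c), c)))   [R4 at 1.2]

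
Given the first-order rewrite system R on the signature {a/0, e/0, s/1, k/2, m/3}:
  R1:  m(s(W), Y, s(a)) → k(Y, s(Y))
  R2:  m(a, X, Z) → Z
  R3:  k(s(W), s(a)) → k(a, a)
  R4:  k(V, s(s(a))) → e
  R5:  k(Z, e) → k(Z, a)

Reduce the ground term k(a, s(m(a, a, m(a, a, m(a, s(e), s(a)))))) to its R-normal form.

e

1. k(a, s(m(a, a, m(a, a, m(a, s(e), s(a))))))  →  k(a, s(m(a, a, m(a, s(e), s(a)))))   [R2 at 2.1]
2. k(a, s(m(a, a, m(a, s(e), s(a)))))  →  k(a, s(m(a, s(e), s(a))))   [R2 at 2.1]
3. k(a, s(m(a, s(e), s(a))))  →  k(a, s(s(a)))   [R2 at 2.1]
4. k(a, s(s(a)))  →  e   [R4 at ε]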